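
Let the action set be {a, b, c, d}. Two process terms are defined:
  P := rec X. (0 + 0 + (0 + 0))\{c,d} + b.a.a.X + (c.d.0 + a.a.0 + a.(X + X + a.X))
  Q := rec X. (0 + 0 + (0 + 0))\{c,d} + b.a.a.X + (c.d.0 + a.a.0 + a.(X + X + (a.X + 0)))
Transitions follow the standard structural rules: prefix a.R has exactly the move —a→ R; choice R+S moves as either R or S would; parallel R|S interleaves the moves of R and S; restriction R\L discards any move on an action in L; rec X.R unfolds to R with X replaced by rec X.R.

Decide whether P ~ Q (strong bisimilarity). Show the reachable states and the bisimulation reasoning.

Reachable graph of P (7 states):
  u0 = rec X. (0 + 0 + (0 + 0))\{c,d} + b.a.a.X + (c.d.0 + a.a.0 + a.(X + X + a.X)) | --a--▸ u1, --a--▸ u2, --b--▸ u3, --c--▸ u4
  u1 = (rec X. (0 + 0 + (0 + 0))\{c,d} + b.a.a.X + (c.d.0 + a.a.0 + a.(X + X + a.X))) + (rec X. (0 + 0 + (0 + 0))\{c,d} + b.a.a.X + (c.d.0 + a.a.0 + a.(X + X + a.X))) + a.(rec X. (0 + 0 + (0 + 0))\{c,d} + b.a.a.X + (c.d.0 + a.a.0 + a.(X + X + a.X))) | --a--▸ u0, --a--▸ u1, --a--▸ u2, --b--▸ u3, --c--▸ u4
  u2 = a.0 | --a--▸ u5
  u3 = a.a.(rec X. (0 + 0 + (0 + 0))\{c,d} + b.a.a.X + (c.d.0 + a.a.0 + a.(X + X + a.X))) | --a--▸ u6
  u4 = d.0 | --d--▸ u5
  u5 = 0 | (no moves)
  u6 = a.(rec X. (0 + 0 + (0 + 0))\{c,d} + b.a.a.X + (c.d.0 + a.a.0 + a.(X + X + a.X))) | --a--▸ u0
Reachable graph of Q (7 states):
  v0 = rec X. (0 + 0 + (0 + 0))\{c,d} + b.a.a.X + (c.d.0 + a.a.0 + a.(X + X + (a.X + 0))) | --a--▸ v1, --a--▸ v2, --b--▸ v3, --c--▸ v4
  v1 = (rec X. (0 + 0 + (0 + 0))\{c,d} + b.a.a.X + (c.d.0 + a.a.0 + a.(X + X + (a.X + 0)))) + (rec X. (0 + 0 + (0 + 0))\{c,d} + b.a.a.X + (c.d.0 + a.a.0 + a.(X + X + (a.X + 0)))) + (a.(rec X. (0 + 0 + (0 + 0))\{c,d} + b.a.a.X + (c.d.0 + a.a.0 + a.(X + X + (a.X + 0)))) + 0) | --a--▸ v0, --a--▸ v1, --a--▸ v2, --b--▸ v3, --c--▸ v4
  v2 = a.0 | --a--▸ v5
  v3 = a.a.(rec X. (0 + 0 + (0 + 0))\{c,d} + b.a.a.X + (c.d.0 + a.a.0 + a.(X + X + (a.X + 0)))) | --a--▸ v6
  v4 = d.0 | --d--▸ v5
  v5 = 0 | (no moves)
  v6 = a.(rec X. (0 + 0 + (0 + 0))\{c,d} + b.a.a.X + (c.d.0 + a.a.0 + a.(X + X + (a.X + 0)))) | --a--▸ v0
Coarsest stable partition (strong bisimilarity classes):
  B0 = {u0, u1, v0, v1}
  B1 = {u3, v3}
  B2 = {u6, v6}
  B3 = {u4, v4}
  B4 = {u5, v5}
  B5 = {u2, v2}
u0 ∈ B0, v0 ∈ B0 → same block

bisimilar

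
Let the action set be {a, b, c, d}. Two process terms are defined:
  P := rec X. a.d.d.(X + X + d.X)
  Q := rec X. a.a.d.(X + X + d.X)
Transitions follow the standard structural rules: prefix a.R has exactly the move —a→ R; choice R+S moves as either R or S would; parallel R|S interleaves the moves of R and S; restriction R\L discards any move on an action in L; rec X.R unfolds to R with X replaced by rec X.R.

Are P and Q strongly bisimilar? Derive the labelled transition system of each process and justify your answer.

not bisimilar

LTS(P): 4 reachable states
  u0 = rec X. a.d.d.(X + X + d.X) :: --a--▸ u1
  u1 = d.d.((rec X. a.d.d.(X + X + d.X)) + (rec X. a.d.d.(X + X + d.X)) + d.(rec X. a.d.d.(X + X + d.X))) :: --d--▸ u2
  u2 = d.((rec X. a.d.d.(X + X + d.X)) + (rec X. a.d.d.(X + X + d.X)) + d.(rec X. a.d.d.(X + X + d.X))) :: --d--▸ u3
  u3 = (rec X. a.d.d.(X + X + d.X)) + (rec X. a.d.d.(X + X + d.X)) + d.(rec X. a.d.d.(X + X + d.X)) :: --a--▸ u1, --d--▸ u0
LTS(Q): 4 reachable states
  v0 = rec X. a.a.d.(X + X + d.X) :: --a--▸ v1
  v1 = a.d.((rec X. a.a.d.(X + X + d.X)) + (rec X. a.a.d.(X + X + d.X)) + d.(rec X. a.a.d.(X + X + d.X))) :: --a--▸ v2
  v2 = d.((rec X. a.a.d.(X + X + d.X)) + (rec X. a.a.d.(X + X + d.X)) + d.(rec X. a.a.d.(X + X + d.X))) :: --d--▸ v3
  v3 = (rec X. a.a.d.(X + X + d.X)) + (rec X. a.a.d.(X + X + d.X)) + d.(rec X. a.a.d.(X + X + d.X)) :: --a--▸ v1, --d--▸ v0
Partition-refinement fixed point:
  B0 = {u0}
  B1 = {u1}
  B2 = {u2}
  B3 = {u3}
  B4 = {v0}
  B5 = {v1}
  B6 = {v2}
  B7 = {v3}
u0 ∈ B0, v0 ∈ B4 → different blocks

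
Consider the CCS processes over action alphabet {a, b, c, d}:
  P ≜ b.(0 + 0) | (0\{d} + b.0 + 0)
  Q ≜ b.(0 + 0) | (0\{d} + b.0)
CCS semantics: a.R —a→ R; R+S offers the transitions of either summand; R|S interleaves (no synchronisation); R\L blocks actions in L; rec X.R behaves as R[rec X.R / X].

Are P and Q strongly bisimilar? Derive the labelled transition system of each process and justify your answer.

bisimilar

P's transition system — 4 states:
  p0 = b.(0 + 0) | (0\{d} + b.0 + 0) :: ··b··> p1, ··b··> p2
  p1 = (0 + 0) | (0\{d} + b.0 + 0) :: ··b··> p3
  p2 = b.(0 + 0) | 0 :: ··b··> p3
  p3 = (0 + 0) | 0 :: deadlocked
Q's transition system — 4 states:
  q0 = b.(0 + 0) | (0\{d} + b.0) :: ··b··> q1, ··b··> q2
  q1 = (0 + 0) | (0\{d} + b.0) :: ··b··> q3
  q2 = b.(0 + 0) | 0 :: ··b··> q3
  q3 = (0 + 0) | 0 :: deadlocked
Coarsest stable partition (strong bisimilarity classes):
  B0 = {p0, q0}
  B1 = {p1, p2, q1, q2}
  B2 = {p3, q3}
p0 ∈ B0, q0 ∈ B0 → same block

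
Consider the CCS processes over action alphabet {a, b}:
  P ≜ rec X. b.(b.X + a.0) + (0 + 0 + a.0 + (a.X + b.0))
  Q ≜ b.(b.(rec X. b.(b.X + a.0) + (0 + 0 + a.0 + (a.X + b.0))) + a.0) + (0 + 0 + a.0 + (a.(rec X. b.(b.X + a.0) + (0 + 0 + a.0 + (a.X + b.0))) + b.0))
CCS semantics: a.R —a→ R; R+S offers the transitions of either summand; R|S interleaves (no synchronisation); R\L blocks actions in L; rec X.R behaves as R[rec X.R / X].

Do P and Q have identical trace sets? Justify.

P's transition system — 3 states:
  s0 = rec X. b.(b.X + a.0) + (0 + 0 + a.0 + (a.X + b.0)) has moves -a-> s0, -a-> s1, -b-> s1, -b-> s2
  s1 = 0 has moves ·
  s2 = b.(rec X. b.(b.X + a.0) + (0 + 0 + a.0 + (a.X + b.0))) + a.0 has moves -a-> s1, -b-> s0
Q's transition system — 4 states:
  t0 = b.(b.(rec X. b.(b.X + a.0) + (0 + 0 + a.0 + (a.X + b.0))) + a.0) + (0 + 0 + a.0 + (a.(rec X. b.(b.X + a.0) + (0 + 0 + a.0 + (a.X + b.0))) + b.0)) has moves -a-> t1, -a-> t2, -b-> t1, -b-> t3
  t1 = 0 has moves ·
  t2 = rec X. b.(b.X + a.0) + (0 + 0 + a.0 + (a.X + b.0)) has moves -a-> t1, -a-> t2, -b-> t1, -b-> t3
  t3 = b.(rec X. b.(b.X + a.0) + (0 + 0 + a.0 + (a.X + b.0))) + a.0 has moves -a-> t1, -b-> t2
Bisimilarity quotient blocks:
  B0 = {s0, t0, t2}
  B1 = {s1, t1}
  B2 = {s2, t3}
s0 ∈ B0, t0 ∈ B0 → same block
Bisimilar ⇒ trace-equivalent.

trace-equivalent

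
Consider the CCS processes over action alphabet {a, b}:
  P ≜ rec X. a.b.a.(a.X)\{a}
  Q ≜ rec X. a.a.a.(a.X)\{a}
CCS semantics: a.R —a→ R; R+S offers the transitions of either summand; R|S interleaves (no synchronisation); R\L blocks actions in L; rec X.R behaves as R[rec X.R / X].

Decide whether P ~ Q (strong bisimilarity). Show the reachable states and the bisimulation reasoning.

P ≁ Q

LTS(P): 4 reachable states
  p0 = rec X. a.b.a.(a.X)\{a} :: —a→ p1
  p1 = b.a.(a.(rec X. a.b.a.(a.X)\{a}))\{a} :: —b→ p2
  p2 = a.(a.(rec X. a.b.a.(a.X)\{a}))\{a} :: —a→ p3
  p3 = (a.(rec X. a.b.a.(a.X)\{a}))\{a} :: (no moves)
LTS(Q): 4 reachable states
  q0 = rec X. a.a.a.(a.X)\{a} :: —a→ q1
  q1 = a.a.(a.(rec X. a.a.a.(a.X)\{a}))\{a} :: —a→ q2
  q2 = a.(a.(rec X. a.a.a.(a.X)\{a}))\{a} :: —a→ q3
  q3 = (a.(rec X. a.a.a.(a.X)\{a}))\{a} :: (no moves)
Partition-refinement fixed point:
  B0 = {p0}
  B1 = {p1}
  B2 = {p2, q2}
  B3 = {p3, q3}
  B4 = {q0}
  B5 = {q1}
p0 ∈ B0, q0 ∈ B4 → different blocks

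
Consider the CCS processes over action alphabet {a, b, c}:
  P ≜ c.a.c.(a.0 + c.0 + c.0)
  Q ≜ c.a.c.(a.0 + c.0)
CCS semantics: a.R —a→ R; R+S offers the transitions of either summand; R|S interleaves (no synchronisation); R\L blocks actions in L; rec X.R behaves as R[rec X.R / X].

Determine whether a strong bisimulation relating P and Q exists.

bisimilar

Reachable graph of P (5 states):
  p0 = c.a.c.(a.0 + c.0 + c.0) has moves —c→ p1
  p1 = a.c.(a.0 + c.0 + c.0) has moves —a→ p2
  p2 = c.(a.0 + c.0 + c.0) has moves —c→ p3
  p3 = a.0 + c.0 + c.0 has moves —a→ p4, —c→ p4
  p4 = 0 has moves ·
Reachable graph of Q (5 states):
  q0 = c.a.c.(a.0 + c.0) has moves —c→ q1
  q1 = a.c.(a.0 + c.0) has moves —a→ q2
  q2 = c.(a.0 + c.0) has moves —c→ q3
  q3 = a.0 + c.0 has moves —a→ q4, —c→ q4
  q4 = 0 has moves ·
Partition-refinement fixed point:
  B0 = {p0, q0}
  B1 = {p1, q1}
  B2 = {p2, q2}
  B3 = {p3, q3}
  B4 = {p4, q4}
p0 ∈ B0, q0 ∈ B0 → same block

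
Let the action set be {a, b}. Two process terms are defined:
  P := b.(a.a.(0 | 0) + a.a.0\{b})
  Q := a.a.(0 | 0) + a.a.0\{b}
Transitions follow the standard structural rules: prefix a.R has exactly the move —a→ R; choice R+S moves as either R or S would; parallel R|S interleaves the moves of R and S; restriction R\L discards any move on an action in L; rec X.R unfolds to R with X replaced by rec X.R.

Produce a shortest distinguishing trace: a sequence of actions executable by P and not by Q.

b

Reachable graph of P (6 states):
  m0 = b.(a.a.(0 | 0) + a.a.0\{b}) → =b=> m1
  m1 = a.a.(0 | 0) + a.a.0\{b} → =a=> m2, =a=> m3
  m2 = a.(0 | 0) → =a=> m4
  m3 = a.0\{b} → =a=> m5
  m4 = 0 | 0 → stopped
  m5 = 0\{b} → stopped
Reachable graph of Q (5 states):
  n0 = a.a.(0 | 0) + a.a.0\{b} → =a=> n1, =a=> n2
  n1 = a.(0 | 0) → =a=> n3
  n2 = a.0\{b} → =a=> n4
  n3 = 0 | 0 → stopped
  n4 = 0\{b} → stopped
Executing b from P (initial set {m0}):
  step 1 (b): {m1}
  P completes σ.
Executing b from Q (initial set {n0}):
  step 1 (b): ∅  — Q cannot continue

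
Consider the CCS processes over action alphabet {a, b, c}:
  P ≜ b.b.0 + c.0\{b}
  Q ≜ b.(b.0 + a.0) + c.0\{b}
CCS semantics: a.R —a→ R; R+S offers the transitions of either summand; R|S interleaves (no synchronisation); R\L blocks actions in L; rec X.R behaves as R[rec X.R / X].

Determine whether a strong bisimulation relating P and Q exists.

NO

P's transition system — 4 states:
  m0 = b.b.0 + c.0\{b} → =b=> m1, =c=> m2
  m1 = b.0 → =b=> m3
  m2 = 0\{b} → (no moves)
  m3 = 0 → (no moves)
Q's transition system — 4 states:
  n0 = b.(b.0 + a.0) + c.0\{b} → =b=> n1, =c=> n2
  n1 = b.0 + a.0 → =a=> n3, =b=> n3
  n2 = 0\{b} → (no moves)
  n3 = 0 → (no moves)
Partition-refinement fixed point:
  B0 = {m0}
  B1 = {m2, m3, n2, n3}
  B2 = {m1}
  B3 = {n0}
  B4 = {n1}
m0 ∈ B0, n0 ∈ B3 → different blocks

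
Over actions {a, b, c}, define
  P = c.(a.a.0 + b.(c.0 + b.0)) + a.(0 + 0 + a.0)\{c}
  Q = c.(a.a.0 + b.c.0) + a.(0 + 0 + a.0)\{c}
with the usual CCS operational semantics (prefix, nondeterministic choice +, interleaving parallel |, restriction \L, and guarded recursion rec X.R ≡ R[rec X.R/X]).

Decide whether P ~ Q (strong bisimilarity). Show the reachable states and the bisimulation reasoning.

NO

P's transition system — 7 states:
  s0 = c.(a.a.0 + b.(c.0 + b.0)) + a.(0 + 0 + a.0)\{c} | =a=> s1, =c=> s2
  s1 = (0 + 0 + a.0)\{c} | =a=> s3
  s2 = a.a.0 + b.(c.0 + b.0) | =a=> s4, =b=> s5
  s3 = 0\{c} | deadlocked
  s4 = a.0 | =a=> s6
  s5 = c.0 + b.0 | =b=> s6, =c=> s6
  s6 = 0 | deadlocked
Q's transition system — 7 states:
  t0 = c.(a.a.0 + b.c.0) + a.(0 + 0 + a.0)\{c} | =a=> t1, =c=> t2
  t1 = (0 + 0 + a.0)\{c} | =a=> t3
  t2 = a.a.0 + b.c.0 | =a=> t4, =b=> t5
  t3 = 0\{c} | deadlocked
  t4 = a.0 | =a=> t6
  t5 = c.0 | =c=> t6
  t6 = 0 | deadlocked
Coarsest stable partition (strong bisimilarity classes):
  B0 = {s0}
  B1 = {s1, s4, t1, t4}
  B2 = {s3, s6, t3, t6}
  B3 = {s2}
  B4 = {s5}
  B5 = {t0}
  B6 = {t2}
  B7 = {t5}
s0 ∈ B0, t0 ∈ B5 → different blocks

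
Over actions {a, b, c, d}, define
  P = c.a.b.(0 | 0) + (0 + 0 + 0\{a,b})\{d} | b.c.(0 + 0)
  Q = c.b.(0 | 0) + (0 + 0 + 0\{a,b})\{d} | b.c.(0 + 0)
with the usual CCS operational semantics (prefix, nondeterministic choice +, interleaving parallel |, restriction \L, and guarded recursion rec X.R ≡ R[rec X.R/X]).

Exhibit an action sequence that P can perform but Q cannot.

P's transition system — 6 states:
  p0 = c.a.b.(0 | 0) + (0 + 0 + 0\{a,b})\{d} | b.c.(0 + 0) :: -b-> p1, -c-> p2
  p1 = (0 + 0 + 0\{a,b})\{d} | c.(0 + 0) :: -c-> p3
  p2 = a.b.(0 | 0) :: -a-> p4
  p3 = (0 + 0 + 0\{a,b})\{d} | (0 + 0) :: stopped
  p4 = b.(0 | 0) :: -b-> p5
  p5 = 0 | 0 :: stopped
Q's transition system — 5 states:
  q0 = c.b.(0 | 0) + (0 + 0 + 0\{a,b})\{d} | b.c.(0 + 0) :: -b-> q1, -c-> q2
  q1 = (0 + 0 + 0\{a,b})\{d} | c.(0 + 0) :: -c-> q3
  q2 = b.(0 | 0) :: -b-> q4
  q3 = (0 + 0 + 0\{a,b})\{d} | (0 + 0) :: stopped
  q4 = 0 | 0 :: stopped
Run σ = ⟨ca⟩ on P: start {p0}
  [1] c ⇒ {p2}
  [2] a ⇒ {p4}
  — P admits the full trace.
Run σ = ⟨ca⟩ on Q: start {q0}
  [1] c ⇒ {q2}
  [2] a ⇒ ∅  — Q cannot continue

ca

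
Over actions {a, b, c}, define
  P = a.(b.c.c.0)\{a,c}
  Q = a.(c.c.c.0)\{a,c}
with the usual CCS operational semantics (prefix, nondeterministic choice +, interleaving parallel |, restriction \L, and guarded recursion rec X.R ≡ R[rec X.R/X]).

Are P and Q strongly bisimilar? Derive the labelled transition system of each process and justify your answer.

P's transition system — 3 states:
  m0 = a.(b.c.c.0)\{a,c} :: --a--▸ m1
  m1 = (b.c.c.0)\{a,c} :: --b--▸ m2
  m2 = (c.c.0)\{a,c} :: ·
Q's transition system — 2 states:
  n0 = a.(c.c.c.0)\{a,c} :: --a--▸ n1
  n1 = (c.c.c.0)\{a,c} :: ·
Bisimilarity quotient blocks:
  B0 = {m0}
  B1 = {m1}
  B2 = {m2, n1}
  B3 = {n0}
m0 ∈ B0, n0 ∈ B3 → different blocks

not bisimilar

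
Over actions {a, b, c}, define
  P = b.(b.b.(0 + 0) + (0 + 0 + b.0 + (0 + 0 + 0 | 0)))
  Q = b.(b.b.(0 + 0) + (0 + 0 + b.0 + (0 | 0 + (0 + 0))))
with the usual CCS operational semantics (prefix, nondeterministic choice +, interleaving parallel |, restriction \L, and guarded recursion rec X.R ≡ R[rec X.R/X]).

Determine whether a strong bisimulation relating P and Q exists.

YES

LTS(P): 5 reachable states
  u0 = b.(b.b.(0 + 0) + (0 + 0 + b.0 + (0 + 0 + 0 | 0))) has moves ··b··> u1
  u1 = b.b.(0 + 0) + (0 + 0 + b.0 + (0 + 0 + 0 | 0)) has moves ··b··> u2, ··b··> u3
  u2 = 0 has moves deadlocked
  u3 = b.(0 + 0) has moves ··b··> u4
  u4 = 0 + 0 has moves deadlocked
LTS(Q): 5 reachable states
  v0 = b.(b.b.(0 + 0) + (0 + 0 + b.0 + (0 | 0 + (0 + 0)))) has moves ··b··> v1
  v1 = b.b.(0 + 0) + (0 + 0 + b.0 + (0 | 0 + (0 + 0))) has moves ··b··> v2, ··b··> v3
  v2 = 0 has moves deadlocked
  v3 = b.(0 + 0) has moves ··b··> v4
  v4 = 0 + 0 has moves deadlocked
Partition-refinement fixed point:
  B0 = {u0, v0}
  B1 = {u1, v1}
  B2 = {u3, v3}
  B3 = {u2, u4, v2, v4}
u0 ∈ B0, v0 ∈ B0 → same block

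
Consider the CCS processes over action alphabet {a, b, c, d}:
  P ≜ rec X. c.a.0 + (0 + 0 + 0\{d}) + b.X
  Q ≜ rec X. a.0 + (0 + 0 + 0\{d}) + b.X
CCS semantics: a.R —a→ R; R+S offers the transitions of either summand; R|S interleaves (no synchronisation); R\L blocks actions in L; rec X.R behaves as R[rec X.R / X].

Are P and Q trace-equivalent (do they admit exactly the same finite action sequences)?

trace-distinct — witness ⟨c⟩

LTS(P): 3 reachable states
  u0 = rec X. c.a.0 + (0 + 0 + 0\{d}) + b.X → =b=> u0, =c=> u1
  u1 = a.0 → =a=> u2
  u2 = 0 → stopped
LTS(Q): 2 reachable states
  v0 = rec X. a.0 + (0 + 0 + 0\{d}) + b.X → =a=> v1, =b=> v0
  v1 = 0 → stopped
Executing c from P (initial set {u0}):
  after c @ step 1: {u1}
  P completes σ.
Executing c from Q (initial set {v0}):
  after c @ step 1: no successor for Q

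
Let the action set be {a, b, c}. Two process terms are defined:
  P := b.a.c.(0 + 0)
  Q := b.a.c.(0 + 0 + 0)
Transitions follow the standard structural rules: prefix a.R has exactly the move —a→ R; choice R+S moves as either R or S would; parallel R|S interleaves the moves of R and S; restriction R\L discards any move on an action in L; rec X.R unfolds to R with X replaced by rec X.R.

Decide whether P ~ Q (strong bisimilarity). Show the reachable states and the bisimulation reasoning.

bisimilar

Reachable graph of P (4 states):
  m0 = b.a.c.(0 + 0) ⊢ ··b··> m1
  m1 = a.c.(0 + 0) ⊢ ··a··> m2
  m2 = c.(0 + 0) ⊢ ··c··> m3
  m3 = 0 + 0 ⊢ deadlocked
Reachable graph of Q (4 states):
  n0 = b.a.c.(0 + 0 + 0) ⊢ ··b··> n1
  n1 = a.c.(0 + 0 + 0) ⊢ ··a··> n2
  n2 = c.(0 + 0 + 0) ⊢ ··c··> n3
  n3 = 0 + 0 + 0 ⊢ deadlocked
Coarsest stable partition (strong bisimilarity classes):
  B0 = {m0, n0}
  B1 = {m1, n1}
  B2 = {m2, n2}
  B3 = {m3, n3}
m0 ∈ B0, n0 ∈ B0 → same block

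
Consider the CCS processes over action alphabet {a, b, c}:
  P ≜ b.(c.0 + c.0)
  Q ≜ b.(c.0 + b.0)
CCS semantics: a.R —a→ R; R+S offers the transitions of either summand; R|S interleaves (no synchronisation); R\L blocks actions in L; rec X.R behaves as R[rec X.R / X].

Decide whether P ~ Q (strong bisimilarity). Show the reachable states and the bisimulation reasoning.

Reachable graph of P (3 states):
  p0 = b.(c.0 + c.0) | =b=> p1
  p1 = c.0 + c.0 | =c=> p2
  p2 = 0 | ·
Reachable graph of Q (3 states):
  q0 = b.(c.0 + b.0) | =b=> q1
  q1 = c.0 + b.0 | =b=> q2, =c=> q2
  q2 = 0 | ·
Coarsest stable partition (strong bisimilarity classes):
  B0 = {p0}
  B1 = {p1}
  B2 = {p2, q2}
  B3 = {q0}
  B4 = {q1}
p0 ∈ B0, q0 ∈ B3 → different blocks

not bisimilar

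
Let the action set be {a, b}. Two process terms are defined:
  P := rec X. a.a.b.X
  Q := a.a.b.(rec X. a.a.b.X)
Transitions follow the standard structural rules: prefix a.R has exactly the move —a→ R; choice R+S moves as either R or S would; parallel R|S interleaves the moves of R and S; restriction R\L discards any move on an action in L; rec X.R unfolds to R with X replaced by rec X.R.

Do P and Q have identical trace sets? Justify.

Reachable graph of P (3 states):
  u0 = rec X. a.a.b.X has moves ··a··> u1
  u1 = a.b.(rec X. a.a.b.X) has moves ··a··> u2
  u2 = b.(rec X. a.a.b.X) has moves ··b··> u0
Reachable graph of Q (4 states):
  v0 = a.a.b.(rec X. a.a.b.X) has moves ··a··> v1
  v1 = a.b.(rec X. a.a.b.X) has moves ··a··> v2
  v2 = b.(rec X. a.a.b.X) has moves ··b··> v3
  v3 = rec X. a.a.b.X has moves ··a··> v1
Coarsest stable partition (strong bisimilarity classes):
  B0 = {u0, v0, v3}
  B1 = {u1, v1}
  B2 = {u2, v2}
u0 ∈ B0, v0 ∈ B0 → same block
Bisimilar ⇒ trace-equivalent.

YES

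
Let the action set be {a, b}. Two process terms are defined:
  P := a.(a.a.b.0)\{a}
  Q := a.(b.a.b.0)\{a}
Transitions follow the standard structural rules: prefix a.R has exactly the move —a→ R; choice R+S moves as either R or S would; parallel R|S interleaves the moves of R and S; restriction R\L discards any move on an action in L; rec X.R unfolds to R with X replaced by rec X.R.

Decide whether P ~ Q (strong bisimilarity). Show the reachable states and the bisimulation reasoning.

NO

P's transition system — 2 states:
  s0 = a.(a.a.b.0)\{a} :: —a→ s1
  s1 = (a.a.b.0)\{a} :: deadlocked
Q's transition system — 3 states:
  t0 = a.(b.a.b.0)\{a} :: —a→ t1
  t1 = (b.a.b.0)\{a} :: —b→ t2
  t2 = (a.b.0)\{a} :: deadlocked
Partition-refinement fixed point:
  B0 = {s0}
  B1 = {s1, t2}
  B2 = {t0}
  B3 = {t1}
s0 ∈ B0, t0 ∈ B2 → different blocks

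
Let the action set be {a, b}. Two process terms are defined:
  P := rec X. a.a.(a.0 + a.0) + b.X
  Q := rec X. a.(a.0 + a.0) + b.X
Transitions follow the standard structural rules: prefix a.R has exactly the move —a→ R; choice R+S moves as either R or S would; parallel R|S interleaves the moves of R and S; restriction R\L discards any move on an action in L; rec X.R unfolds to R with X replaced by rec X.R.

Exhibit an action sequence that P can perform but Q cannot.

P's transition system — 4 states:
  p0 = rec X. a.a.(a.0 + a.0) + b.X :: --a--▸ p1, --b--▸ p0
  p1 = a.(a.0 + a.0) :: --a--▸ p2
  p2 = a.0 + a.0 :: --a--▸ p3
  p3 = 0 :: ∅
Q's transition system — 3 states:
  q0 = rec X. a.(a.0 + a.0) + b.X :: --a--▸ q1, --b--▸ q0
  q1 = a.0 + a.0 :: --a--▸ q2
  q2 = 0 :: ∅
Executing aaa from P (initial set {p0}):
  [1] a ⇒ {p1}
  [2] a ⇒ {p2}
  [3] a ⇒ {p3}
  P completes σ.
Executing aaa from Q (initial set {q0}):
  [1] a ⇒ {q1}
  [2] a ⇒ {q2}
  [3] a ⇒ ∅ (Q stuck)

aaa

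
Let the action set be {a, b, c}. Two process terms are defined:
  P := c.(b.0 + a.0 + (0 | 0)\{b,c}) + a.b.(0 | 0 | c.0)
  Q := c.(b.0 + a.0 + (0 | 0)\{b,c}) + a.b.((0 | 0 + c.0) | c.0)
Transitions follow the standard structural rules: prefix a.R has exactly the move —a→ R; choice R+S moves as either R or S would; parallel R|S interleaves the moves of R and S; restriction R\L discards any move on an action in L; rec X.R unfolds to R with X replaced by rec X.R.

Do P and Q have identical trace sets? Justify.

traces(P) ≠ traces(Q) — witness ⟨abcc⟩

LTS(P): 6 reachable states
  p0 = c.(b.0 + a.0 + (0 | 0)\{b,c}) + a.b.(0 | 0 | c.0) | =a=> p1, =c=> p2
  p1 = b.(0 | 0 | c.0) | =b=> p3
  p2 = b.0 + a.0 + (0 | 0)\{b,c} | =a=> p4, =b=> p4
  p3 = 0 | 0 | c.0 | =c=> p5
  p4 = 0 | stopped
  p5 = 0 | 0 | 0 | stopped
LTS(Q): 8 reachable states
  q0 = c.(b.0 + a.0 + (0 | 0)\{b,c}) + a.b.((0 | 0 + c.0) | c.0) | =a=> q1, =c=> q2
  q1 = b.((0 | 0 + c.0) | c.0) | =b=> q3
  q2 = b.0 + a.0 + (0 | 0)\{b,c} | =a=> q4, =b=> q4
  q3 = (0 | 0 + c.0) | c.0 | =c=> q5, =c=> q6
  q4 = 0 | stopped
  q5 = (0 | 0 + c.0) | 0 | =c=> q7
  q6 = 0 | c.0 | =c=> q7
  q7 = 0 | 0 | stopped
Run σ = ⟨abcc⟩ on Q: start {q0}
  step 1 (a): {q1}
  step 2 (b): {q3}
  step 3 (c): {q5, q6}
  step 4 (c): {q7}
  — Q admits the full trace.
Run σ = ⟨abcc⟩ on P: start {p0}
  step 1 (a): {p1}
  step 2 (b): {p3}
  step 3 (c): {p5}
  step 4 (c): no successor for P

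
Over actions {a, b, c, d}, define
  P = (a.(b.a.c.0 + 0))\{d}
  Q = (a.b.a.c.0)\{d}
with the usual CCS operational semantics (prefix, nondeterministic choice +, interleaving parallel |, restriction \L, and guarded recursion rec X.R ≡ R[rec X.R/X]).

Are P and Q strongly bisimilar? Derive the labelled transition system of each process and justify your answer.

bisimilar

LTS(P): 5 reachable states
  p0 = (a.(b.a.c.0 + 0))\{d} → --a--▸ p1
  p1 = (b.a.c.0 + 0)\{d} → --b--▸ p2
  p2 = (a.c.0)\{d} → --a--▸ p3
  p3 = (c.0)\{d} → --c--▸ p4
  p4 = 0\{d} → deadlocked
LTS(Q): 5 reachable states
  q0 = (a.b.a.c.0)\{d} → --a--▸ q1
  q1 = (b.a.c.0)\{d} → --b--▸ q2
  q2 = (a.c.0)\{d} → --a--▸ q3
  q3 = (c.0)\{d} → --c--▸ q4
  q4 = 0\{d} → deadlocked
Bisimilarity quotient blocks:
  B0 = {p0, q0}
  B1 = {p1, q1}
  B2 = {p2, q2}
  B3 = {p3, q3}
  B4 = {p4, q4}
p0 ∈ B0, q0 ∈ B0 → same block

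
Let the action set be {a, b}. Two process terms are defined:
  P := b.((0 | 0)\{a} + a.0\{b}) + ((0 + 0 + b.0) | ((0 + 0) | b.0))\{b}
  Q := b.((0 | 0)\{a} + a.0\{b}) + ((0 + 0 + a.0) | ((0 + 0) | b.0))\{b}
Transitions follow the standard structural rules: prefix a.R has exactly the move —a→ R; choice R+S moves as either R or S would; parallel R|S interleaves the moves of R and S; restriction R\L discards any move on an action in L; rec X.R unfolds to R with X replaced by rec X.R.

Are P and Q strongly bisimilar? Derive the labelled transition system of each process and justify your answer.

P's transition system — 3 states:
  p0 = b.((0 | 0)\{a} + a.0\{b}) + ((0 + 0 + b.0) | ((0 + 0) | b.0))\{b} has moves =b=> p1
  p1 = (0 | 0)\{a} + a.0\{b} has moves =a=> p2
  p2 = 0\{b} has moves (no moves)
Q's transition system — 4 states:
  q0 = b.((0 | 0)\{a} + a.0\{b}) + ((0 + 0 + a.0) | ((0 + 0) | b.0))\{b} has moves =a=> q1, =b=> q2
  q1 = (0 | ((0 + 0) | b.0))\{b} has moves (no moves)
  q2 = (0 | 0)\{a} + a.0\{b} has moves =a=> q3
  q3 = 0\{b} has moves (no moves)
Partition-refinement fixed point:
  B0 = {p0}
  B1 = {p1, q2}
  B2 = {p2, q1, q3}
  B3 = {q0}
p0 ∈ B0, q0 ∈ B3 → different blocks

NO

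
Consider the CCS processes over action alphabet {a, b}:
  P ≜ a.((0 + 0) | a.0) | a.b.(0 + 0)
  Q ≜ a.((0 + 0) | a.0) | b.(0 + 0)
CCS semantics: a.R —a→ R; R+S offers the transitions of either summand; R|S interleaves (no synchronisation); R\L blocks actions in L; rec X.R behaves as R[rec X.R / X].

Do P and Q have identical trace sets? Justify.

traces(P) ≠ traces(Q) — witness ⟨aaa⟩

Reachable graph of P (9 states):
  p0 = a.((0 + 0) | a.0) | a.b.(0 + 0) ⊢ --a--▸ p1, --a--▸ p2
  p1 = (0 + 0) | a.0 | a.b.(0 + 0) ⊢ --a--▸ p3, --a--▸ p4
  p2 = a.((0 + 0) | a.0) | b.(0 + 0) ⊢ --a--▸ p4, --b--▸ p5
  p3 = (0 + 0) | 0 | a.b.(0 + 0) ⊢ --a--▸ p6
  p4 = (0 + 0) | a.0 | b.(0 + 0) ⊢ --a--▸ p6, --b--▸ p7
  p5 = a.((0 + 0) | a.0) | (0 + 0) ⊢ --a--▸ p7
  p6 = (0 + 0) | 0 | b.(0 + 0) ⊢ --b--▸ p8
  p7 = (0 + 0) | a.0 | (0 + 0) ⊢ --a--▸ p8
  p8 = (0 + 0) | 0 | (0 + 0) ⊢ (no moves)
Reachable graph of Q (6 states):
  q0 = a.((0 + 0) | a.0) | b.(0 + 0) ⊢ --a--▸ q1, --b--▸ q2
  q1 = (0 + 0) | a.0 | b.(0 + 0) ⊢ --a--▸ q3, --b--▸ q4
  q2 = a.((0 + 0) | a.0) | (0 + 0) ⊢ --a--▸ q4
  q3 = (0 + 0) | 0 | b.(0 + 0) ⊢ --b--▸ q5
  q4 = (0 + 0) | a.0 | (0 + 0) ⊢ --a--▸ q5
  q5 = (0 + 0) | 0 | (0 + 0) ⊢ (no moves)
Executing aaa from P (initial set {p0}):
  step 1 (a): {p1, p2}
  step 2 (a): {p3, p4}
  step 3 (a): {p6}
  — P admits the full trace.
Executing aaa from Q (initial set {q0}):
  step 1 (a): {q1}
  step 2 (a): {q3}
  step 3 (a): no successor for Q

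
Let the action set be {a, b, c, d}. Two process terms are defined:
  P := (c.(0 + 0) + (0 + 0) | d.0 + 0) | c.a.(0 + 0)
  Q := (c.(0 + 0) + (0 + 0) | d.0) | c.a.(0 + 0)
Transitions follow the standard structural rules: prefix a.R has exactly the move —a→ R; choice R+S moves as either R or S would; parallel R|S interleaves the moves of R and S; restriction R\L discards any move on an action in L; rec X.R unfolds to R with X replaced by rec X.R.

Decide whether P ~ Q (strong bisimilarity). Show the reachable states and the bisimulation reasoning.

P's transition system — 9 states:
  u0 = (c.(0 + 0) + (0 + 0) | d.0 + 0) | c.a.(0 + 0) | -c-> u1, -c-> u2, -d-> u3
  u1 = (0 + 0) | c.a.(0 + 0) | -c-> u4
  u2 = (c.(0 + 0) + (0 + 0) | d.0 + 0) | a.(0 + 0) | -a-> u5, -c-> u4, -d-> u6
  u3 = (0 + 0) | 0 | c.a.(0 + 0) | -c-> u6
  u4 = (0 + 0) | a.(0 + 0) | -a-> u7
  u5 = (c.(0 + 0) + (0 + 0) | d.0 + 0) | (0 + 0) | -c-> u7, -d-> u8
  u6 = (0 + 0) | 0 | a.(0 + 0) | -a-> u8
  u7 = (0 + 0) | (0 + 0) | deadlocked
  u8 = (0 + 0) | 0 | (0 + 0) | deadlocked
Q's transition system — 9 states:
  v0 = (c.(0 + 0) + (0 + 0) | d.0) | c.a.(0 + 0) | -c-> v1, -c-> v2, -d-> v3
  v1 = (0 + 0) | c.a.(0 + 0) | -c-> v4
  v2 = (c.(0 + 0) + (0 + 0) | d.0) | a.(0 + 0) | -a-> v5, -c-> v4, -d-> v6
  v3 = (0 + 0) | 0 | c.a.(0 + 0) | -c-> v6
  v4 = (0 + 0) | a.(0 + 0) | -a-> v7
  v5 = (c.(0 + 0) + (0 + 0) | d.0) | (0 + 0) | -c-> v7, -d-> v8
  v6 = (0 + 0) | 0 | a.(0 + 0) | -a-> v8
  v7 = (0 + 0) | (0 + 0) | deadlocked
  v8 = (0 + 0) | 0 | (0 + 0) | deadlocked
Bisimilarity quotient blocks:
  B0 = {u0, v0}
  B1 = {u1, u3, v1, v3}
  B2 = {u4, u6, v4, v6}
  B3 = {u7, u8, v7, v8}
  B4 = {u2, v2}
  B5 = {u5, v5}
u0 ∈ B0, v0 ∈ B0 → same block

YES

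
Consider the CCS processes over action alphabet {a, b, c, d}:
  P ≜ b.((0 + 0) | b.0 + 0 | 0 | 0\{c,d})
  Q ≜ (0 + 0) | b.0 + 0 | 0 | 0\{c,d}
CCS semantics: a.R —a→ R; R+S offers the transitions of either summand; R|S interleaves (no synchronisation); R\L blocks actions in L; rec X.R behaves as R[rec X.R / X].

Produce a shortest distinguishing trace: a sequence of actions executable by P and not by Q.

LTS(P): 3 reachable states
  u0 = b.((0 + 0) | b.0 + 0 | 0 | 0\{c,d}) :: ··b··> u1
  u1 = (0 + 0) | b.0 + 0 | 0 | 0\{c,d} :: ··b··> u2
  u2 = (0 + 0) | 0 :: deadlocked
LTS(Q): 2 reachable states
  v0 = (0 + 0) | b.0 + 0 | 0 | 0\{c,d} :: ··b··> v1
  v1 = (0 + 0) | 0 :: deadlocked
Run σ = ⟨bb⟩ on P: start {u0}
  after b @ step 1: {u1}
  after b @ step 2: {u2}
  ✓ P
Run σ = ⟨bb⟩ on Q: start {v0}
  after b @ step 1: {v1}
  after b @ step 2: ∅ (Q stuck)

bb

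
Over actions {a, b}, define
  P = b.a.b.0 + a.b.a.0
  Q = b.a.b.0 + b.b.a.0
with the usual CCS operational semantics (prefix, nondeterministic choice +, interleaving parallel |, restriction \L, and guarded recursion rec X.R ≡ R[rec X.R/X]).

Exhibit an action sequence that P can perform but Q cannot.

P's transition system — 6 states:
  s0 = b.a.b.0 + a.b.a.0 :: --a--▸ s1, --b--▸ s2
  s1 = b.a.0 :: --b--▸ s3
  s2 = a.b.0 :: --a--▸ s4
  s3 = a.0 :: --a--▸ s5
  s4 = b.0 :: --b--▸ s5
  s5 = 0 :: (no moves)
Q's transition system — 6 states:
  t0 = b.a.b.0 + b.b.a.0 :: --b--▸ t1, --b--▸ t2
  t1 = a.b.0 :: --a--▸ t3
  t2 = b.a.0 :: --b--▸ t4
  t3 = b.0 :: --b--▸ t5
  t4 = a.0 :: --a--▸ t5
  t5 = 0 :: (no moves)
Trace ⟨a⟩ through P, begin at {s0}:
  [1] a ⇒ {s1}
  ✓ P
Trace ⟨a⟩ through Q, begin at {t0}:
  [1] a ⇒ no successor for Q

a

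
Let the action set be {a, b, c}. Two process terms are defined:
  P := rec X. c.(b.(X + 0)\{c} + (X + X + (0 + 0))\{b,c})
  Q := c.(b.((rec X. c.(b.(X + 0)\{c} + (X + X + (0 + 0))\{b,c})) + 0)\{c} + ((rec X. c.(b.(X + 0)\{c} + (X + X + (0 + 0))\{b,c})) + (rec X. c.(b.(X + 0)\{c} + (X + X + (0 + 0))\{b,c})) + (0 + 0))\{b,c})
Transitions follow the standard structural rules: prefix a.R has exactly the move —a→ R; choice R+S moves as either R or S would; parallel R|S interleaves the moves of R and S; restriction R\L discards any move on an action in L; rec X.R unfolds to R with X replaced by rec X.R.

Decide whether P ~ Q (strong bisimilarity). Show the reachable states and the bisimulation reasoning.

Reachable graph of P (3 states):
  u0 = rec X. c.(b.(X + 0)\{c} + (X + X + (0 + 0))\{b,c}) has moves --c--▸ u1
  u1 = b.((rec X. c.(b.(X + 0)\{c} + (X + X + (0 + 0))\{b,c})) + 0)\{c} + ((rec X. c.(b.(X + 0)\{c} + (X + X + (0 + 0))\{b,c})) + (rec X. c.(b.(X + 0)\{c} + (X + X + (0 + 0))\{b,c})) + (0 + 0))\{b,c} has moves --b--▸ u2
  u2 = ((rec X. c.(b.(X + 0)\{c} + (X + X + (0 + 0))\{b,c})) + 0)\{c} has moves ∅
Reachable graph of Q (3 states):
  v0 = c.(b.((rec X. c.(b.(X + 0)\{c} + (X + X + (0 + 0))\{b,c})) + 0)\{c} + ((rec X. c.(b.(X + 0)\{c} + (X + X + (0 + 0))\{b,c})) + (rec X. c.(b.(X + 0)\{c} + (X + X + (0 + 0))\{b,c})) + (0 + 0))\{b,c}) has moves --c--▸ v1
  v1 = b.((rec X. c.(b.(X + 0)\{c} + (X + X + (0 + 0))\{b,c})) + 0)\{c} + ((rec X. c.(b.(X + 0)\{c} + (X + X + (0 + 0))\{b,c})) + (rec X. c.(b.(X + 0)\{c} + (X + X + (0 + 0))\{b,c})) + (0 + 0))\{b,c} has moves --b--▸ v2
  v2 = ((rec X. c.(b.(X + 0)\{c} + (X + X + (0 + 0))\{b,c})) + 0)\{c} has moves ∅
Bisimilarity quotient blocks:
  B0 = {u0, v0}
  B1 = {u1, v1}
  B2 = {u2, v2}
u0 ∈ B0, v0 ∈ B0 → same block

YES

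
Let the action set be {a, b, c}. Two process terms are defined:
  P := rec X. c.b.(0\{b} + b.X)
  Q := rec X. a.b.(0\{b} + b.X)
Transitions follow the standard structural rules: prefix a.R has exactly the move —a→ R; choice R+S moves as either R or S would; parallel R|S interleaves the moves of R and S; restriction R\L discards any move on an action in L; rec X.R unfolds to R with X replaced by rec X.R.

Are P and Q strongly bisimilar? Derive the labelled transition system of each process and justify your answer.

P ≁ Q

Reachable graph of P (3 states):
  m0 = rec X. c.b.(0\{b} + b.X) → --c--▸ m1
  m1 = b.(0\{b} + b.(rec X. c.b.(0\{b} + b.X))) → --b--▸ m2
  m2 = 0\{b} + b.(rec X. c.b.(0\{b} + b.X)) → --b--▸ m0
Reachable graph of Q (3 states):
  n0 = rec X. a.b.(0\{b} + b.X) → --a--▸ n1
  n1 = b.(0\{b} + b.(rec X. a.b.(0\{b} + b.X))) → --b--▸ n2
  n2 = 0\{b} + b.(rec X. a.b.(0\{b} + b.X)) → --b--▸ n0
Bisimilarity quotient blocks:
  B0 = {m0}
  B1 = {m1}
  B2 = {m2}
  B3 = {n0}
  B4 = {n1}
  B5 = {n2}
m0 ∈ B0, n0 ∈ B3 → different blocks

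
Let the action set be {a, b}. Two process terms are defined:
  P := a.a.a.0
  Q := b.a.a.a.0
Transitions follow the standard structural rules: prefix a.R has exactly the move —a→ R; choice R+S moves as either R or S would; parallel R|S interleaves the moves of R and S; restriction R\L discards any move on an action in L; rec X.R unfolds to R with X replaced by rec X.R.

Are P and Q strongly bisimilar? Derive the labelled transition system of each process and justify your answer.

not bisimilar

P's transition system — 4 states:
  p0 = a.a.a.0 → --a--▸ p1
  p1 = a.a.0 → --a--▸ p2
  p2 = a.0 → --a--▸ p3
  p3 = 0 → deadlocked
Q's transition system — 5 states:
  q0 = b.a.a.a.0 → --b--▸ q1
  q1 = a.a.a.0 → --a--▸ q2
  q2 = a.a.0 → --a--▸ q3
  q3 = a.0 → --a--▸ q4
  q4 = 0 → deadlocked
Coarsest stable partition (strong bisimilarity classes):
  B0 = {p0, q1}
  B1 = {p1, q2}
  B2 = {p2, q3}
  B3 = {p3, q4}
  B4 = {q0}
p0 ∈ B0, q0 ∈ B4 → different blocks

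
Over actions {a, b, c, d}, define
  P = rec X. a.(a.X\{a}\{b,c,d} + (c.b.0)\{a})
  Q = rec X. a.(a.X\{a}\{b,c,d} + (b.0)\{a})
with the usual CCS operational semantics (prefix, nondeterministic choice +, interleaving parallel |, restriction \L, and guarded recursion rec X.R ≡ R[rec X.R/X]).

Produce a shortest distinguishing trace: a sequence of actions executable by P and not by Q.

ac

P's transition system — 5 states:
  p0 = rec X. a.(a.X\{a}\{b,c,d} + (c.b.0)\{a}) ⊢ --a--▸ p1
  p1 = a.(rec X. a.(a.X\{a}\{b,c,d} + (c.b.0)\{a}))\{a}\{b,c,d} + (c.b.0)\{a} ⊢ --a--▸ p2, --c--▸ p3
  p2 = (rec X. a.(a.X\{a}\{b,c,d} + (c.b.0)\{a}))\{a}\{b,c,d} ⊢ ·
  p3 = (b.0)\{a} ⊢ --b--▸ p4
  p4 = 0\{a} ⊢ ·
Q's transition system — 4 states:
  q0 = rec X. a.(a.X\{a}\{b,c,d} + (b.0)\{a}) ⊢ --a--▸ q1
  q1 = a.(rec X. a.(a.X\{a}\{b,c,d} + (b.0)\{a}))\{a}\{b,c,d} + (b.0)\{a} ⊢ --a--▸ q2, --b--▸ q3
  q2 = (rec X. a.(a.X\{a}\{b,c,d} + (b.0)\{a}))\{a}\{b,c,d} ⊢ ·
  q3 = 0\{a} ⊢ ·
Executing ac from P (initial set {p0}):
  step 1 (a): {p1}
  step 2 (c): {p3}
  — P admits the full trace.
Executing ac from Q (initial set {q0}):
  step 1 (a): {q1}
  step 2 (c): ∅  — Q cannot continue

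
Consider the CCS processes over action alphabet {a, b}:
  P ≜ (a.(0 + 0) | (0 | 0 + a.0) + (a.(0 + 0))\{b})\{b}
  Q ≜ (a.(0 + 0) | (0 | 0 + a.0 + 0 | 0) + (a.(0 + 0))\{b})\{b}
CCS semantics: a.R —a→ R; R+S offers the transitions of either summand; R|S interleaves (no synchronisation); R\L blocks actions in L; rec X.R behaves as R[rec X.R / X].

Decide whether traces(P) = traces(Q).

trace-equivalent

Reachable graph of P (5 states):
  s0 = (a.(0 + 0) | (0 | 0 + a.0) + (a.(0 + 0))\{b})\{b} ⊢ =a=> s1, =a=> s2, =a=> s3
  s1 = ((0 + 0) | (0 | 0 + a.0))\{b} ⊢ =a=> s4
  s2 = (0 + 0)\{b}\{b} ⊢ ∅
  s3 = (a.(0 + 0) | 0)\{b} ⊢ =a=> s4
  s4 = ((0 + 0) | 0)\{b} ⊢ ∅
Reachable graph of Q (5 states):
  t0 = (a.(0 + 0) | (0 | 0 + a.0 + 0 | 0) + (a.(0 + 0))\{b})\{b} ⊢ =a=> t1, =a=> t2, =a=> t3
  t1 = ((0 + 0) | (0 | 0 + a.0 + 0 | 0))\{b} ⊢ =a=> t4
  t2 = (0 + 0)\{b}\{b} ⊢ ∅
  t3 = (a.(0 + 0) | 0)\{b} ⊢ =a=> t4
  t4 = ((0 + 0) | 0)\{b} ⊢ ∅
Partition-refinement fixed point:
  B0 = {s0, t0}
  B1 = {s2, s4, t2, t4}
  B2 = {s1, s3, t1, t3}
s0 ∈ B0, t0 ∈ B0 → same block
Bisimilar ⇒ trace-equivalent.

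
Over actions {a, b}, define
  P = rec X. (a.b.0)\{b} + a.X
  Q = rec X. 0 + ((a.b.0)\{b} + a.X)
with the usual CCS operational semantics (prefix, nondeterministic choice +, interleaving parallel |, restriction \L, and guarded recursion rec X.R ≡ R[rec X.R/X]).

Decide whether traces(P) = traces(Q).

LTS(P): 2 reachable states
  u0 = rec X. (a.b.0)\{b} + a.X ⊢ ··a··> u0, ··a··> u1
  u1 = (b.0)\{b} ⊢ (no moves)
LTS(Q): 2 reachable states
  v0 = rec X. 0 + ((a.b.0)\{b} + a.X) ⊢ ··a··> v0, ··a··> v1
  v1 = (b.0)\{b} ⊢ (no moves)
Bisimilarity quotient blocks:
  B0 = {u0, v0}
  B1 = {u1, v1}
u0 ∈ B0, v0 ∈ B0 → same block
Bisimilar ⇒ trace-equivalent.

traces(P) = traces(Q)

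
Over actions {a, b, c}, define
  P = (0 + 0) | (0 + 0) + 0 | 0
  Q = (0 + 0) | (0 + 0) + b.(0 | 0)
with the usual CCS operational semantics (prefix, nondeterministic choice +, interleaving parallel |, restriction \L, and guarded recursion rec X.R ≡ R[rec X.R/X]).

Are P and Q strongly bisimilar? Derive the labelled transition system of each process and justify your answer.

LTS(P): 1 reachable states
  u0 = (0 + 0) | (0 + 0) + 0 | 0 → ∅
LTS(Q): 2 reachable states
  v0 = (0 + 0) | (0 + 0) + b.(0 | 0) → =b=> v1
  v1 = 0 | 0 → ∅
Coarsest stable partition (strong bisimilarity classes):
  B0 = {u0, v1}
  B1 = {v0}
u0 ∈ B0, v0 ∈ B1 → different blocks

not bisimilar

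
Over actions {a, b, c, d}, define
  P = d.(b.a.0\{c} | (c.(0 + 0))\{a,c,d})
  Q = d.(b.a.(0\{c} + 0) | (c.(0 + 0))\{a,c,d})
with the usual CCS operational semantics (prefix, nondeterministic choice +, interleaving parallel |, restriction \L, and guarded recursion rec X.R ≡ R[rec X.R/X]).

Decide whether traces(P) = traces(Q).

P's transition system — 4 states:
  u0 = d.(b.a.0\{c} | (c.(0 + 0))\{a,c,d}) ⊢ ··d··> u1
  u1 = b.a.0\{c} | (c.(0 + 0))\{a,c,d} ⊢ ··b··> u2
  u2 = a.0\{c} | (c.(0 + 0))\{a,c,d} ⊢ ··a··> u3
  u3 = 0\{c} | (c.(0 + 0))\{a,c,d} ⊢ ·
Q's transition system — 4 states:
  v0 = d.(b.a.(0\{c} + 0) | (c.(0 + 0))\{a,c,d}) ⊢ ··d··> v1
  v1 = b.a.(0\{c} + 0) | (c.(0 + 0))\{a,c,d} ⊢ ··b··> v2
  v2 = a.(0\{c} + 0) | (c.(0 + 0))\{a,c,d} ⊢ ··a··> v3
  v3 = (0\{c} + 0) | (c.(0 + 0))\{a,c,d} ⊢ ·
Partition-refinement fixed point:
  B0 = {u0, v0}
  B1 = {u1, v1}
  B2 = {u2, v2}
  B3 = {u3, v3}
u0 ∈ B0, v0 ∈ B0 → same block
Bisimilar ⇒ trace-equivalent.

trace-equivalent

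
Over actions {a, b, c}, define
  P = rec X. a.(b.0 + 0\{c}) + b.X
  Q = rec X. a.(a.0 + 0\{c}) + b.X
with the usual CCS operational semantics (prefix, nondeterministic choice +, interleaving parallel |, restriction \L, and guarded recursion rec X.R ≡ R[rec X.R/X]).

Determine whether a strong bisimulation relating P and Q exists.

Reachable graph of P (3 states):
  u0 = rec X. a.(b.0 + 0\{c}) + b.X | —a→ u1, —b→ u0
  u1 = b.0 + 0\{c} | —b→ u2
  u2 = 0 | ·
Reachable graph of Q (3 states):
  v0 = rec X. a.(a.0 + 0\{c}) + b.X | —a→ v1, —b→ v0
  v1 = a.0 + 0\{c} | —a→ v2
  v2 = 0 | ·
Bisimilarity quotient blocks:
  B0 = {u0}
  B1 = {u1}
  B2 = {u2, v2}
  B3 = {v0}
  B4 = {v1}
u0 ∈ B0, v0 ∈ B3 → different blocks

NO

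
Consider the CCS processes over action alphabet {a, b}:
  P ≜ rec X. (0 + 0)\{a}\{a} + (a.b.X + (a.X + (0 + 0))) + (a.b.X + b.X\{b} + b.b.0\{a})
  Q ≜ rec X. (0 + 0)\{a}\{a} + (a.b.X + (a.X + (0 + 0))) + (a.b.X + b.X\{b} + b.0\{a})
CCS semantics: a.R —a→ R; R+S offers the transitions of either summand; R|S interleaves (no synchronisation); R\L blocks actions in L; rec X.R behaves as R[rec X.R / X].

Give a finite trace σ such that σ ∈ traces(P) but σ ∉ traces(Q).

LTS(P): 6 reachable states
  m0 = rec X. (0 + 0)\{a}\{a} + (a.b.X + (a.X + (0 + 0))) + (a.b.X + b.X\{b} + b.b.0\{a}) :: =a=> m0, =a=> m1, =b=> m2, =b=> m3
  m1 = b.(rec X. (0 + 0)\{a}\{a} + (a.b.X + (a.X + (0 + 0))) + (a.b.X + b.X\{b} + b.b.0\{a})) :: =b=> m0
  m2 = (rec X. (0 + 0)\{a}\{a} + (a.b.X + (a.X + (0 + 0))) + (a.b.X + b.X\{b} + b.b.0\{a}))\{b} :: =a=> m2, =a=> m4
  m3 = b.0\{a} :: =b=> m5
  m4 = (b.(rec X. (0 + 0)\{a}\{a} + (a.b.X + (a.X + (0 + 0))) + (a.b.X + b.X\{b} + b.b.0\{a})))\{b} :: (no moves)
  m5 = 0\{a} :: (no moves)
LTS(Q): 5 reachable states
  n0 = rec X. (0 + 0)\{a}\{a} + (a.b.X + (a.X + (0 + 0))) + (a.b.X + b.X\{b} + b.0\{a}) :: =a=> n0, =a=> n1, =b=> n2, =b=> n3
  n1 = b.(rec X. (0 + 0)\{a}\{a} + (a.b.X + (a.X + (0 + 0))) + (a.b.X + b.X\{b} + b.0\{a})) :: =b=> n0
  n2 = (rec X. (0 + 0)\{a}\{a} + (a.b.X + (a.X + (0 + 0))) + (a.b.X + b.X\{b} + b.0\{a}))\{b} :: =a=> n2, =a=> n4
  n3 = 0\{a} :: (no moves)
  n4 = (b.(rec X. (0 + 0)\{a}\{a} + (a.b.X + (a.X + (0 + 0))) + (a.b.X + b.X\{b} + b.0\{a})))\{b} :: (no moves)
Run σ = ⟨bb⟩ on P: start {m0}
  [1] b ⇒ {m2, m3}
  [2] b ⇒ {m5}
  — P admits the full trace.
Run σ = ⟨bb⟩ on Q: start {n0}
  [1] b ⇒ {n2, n3}
  [2] b ⇒ ∅ (Q stuck)

bb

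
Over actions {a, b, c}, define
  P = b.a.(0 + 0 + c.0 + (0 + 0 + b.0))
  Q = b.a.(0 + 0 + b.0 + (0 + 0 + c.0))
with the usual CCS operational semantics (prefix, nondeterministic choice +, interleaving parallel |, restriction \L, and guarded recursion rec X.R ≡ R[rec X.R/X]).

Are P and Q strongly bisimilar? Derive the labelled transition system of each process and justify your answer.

bisimilar

Reachable graph of P (4 states):
  s0 = b.a.(0 + 0 + c.0 + (0 + 0 + b.0)) :: ··b··> s1
  s1 = a.(0 + 0 + c.0 + (0 + 0 + b.0)) :: ··a··> s2
  s2 = 0 + 0 + c.0 + (0 + 0 + b.0) :: ··b··> s3, ··c··> s3
  s3 = 0 :: deadlocked
Reachable graph of Q (4 states):
  t0 = b.a.(0 + 0 + b.0 + (0 + 0 + c.0)) :: ··b··> t1
  t1 = a.(0 + 0 + b.0 + (0 + 0 + c.0)) :: ··a··> t2
  t2 = 0 + 0 + b.0 + (0 + 0 + c.0) :: ··b··> t3, ··c··> t3
  t3 = 0 :: deadlocked
Coarsest stable partition (strong bisimilarity classes):
  B0 = {s0, t0}
  B1 = {s1, t1}
  B2 = {s2, t2}
  B3 = {s3, t3}
s0 ∈ B0, t0 ∈ B0 → same block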